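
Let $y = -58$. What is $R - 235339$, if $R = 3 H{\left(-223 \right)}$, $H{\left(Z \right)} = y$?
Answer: $-235513$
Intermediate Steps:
$H{\left(Z \right)} = -58$
$R = -174$ ($R = 3 \left(-58\right) = -174$)
$R - 235339 = -174 - 235339 = -235513$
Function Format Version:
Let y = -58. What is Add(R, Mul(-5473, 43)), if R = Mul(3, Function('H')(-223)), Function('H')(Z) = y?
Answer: -235513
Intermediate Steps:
Function('H')(Z) = -58
R = -174 (R = Mul(3, -58) = -174)
Add(R, Mul(-5473, 43)) = Add(-174, Mul(-5473, 43)) = Add(-174, -235339) = -235513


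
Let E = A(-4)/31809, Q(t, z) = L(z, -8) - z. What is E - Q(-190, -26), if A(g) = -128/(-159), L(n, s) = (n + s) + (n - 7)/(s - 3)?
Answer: 25288283/5057631 ≈ 5.0000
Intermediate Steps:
L(n, s) = n + s + (-7 + n)/(-3 + s) (L(n, s) = (n + s) + (-7 + n)/(-3 + s) = n + s + (-7 + n)/(-3 + s))
A(g) = 128/159 (A(g) = -128*(-1/159) = 128/159)
Q(t, z) = -81/11 - z/11 (Q(t, z) = (-7 + (-8)**2 - 3*(-8) - 2*z + z*(-8))/(-3 - 8) - z = (-7 + 64 + 24 - 2*z - 8*z)/(-11) - z = -(81 - 10*z)/11 - z = (-81/11 + 10*z/11) - z = -81/11 - z/11)
E = 128/5057631 (E = (128/159)/31809 = (128/159)*(1/31809) = 128/5057631 ≈ 2.5308e-5)
E - Q(-190, -26) = 128/5057631 - (-81/11 - 1/11*(-26)) = 128/5057631 - (-81/11 + 26/11) = 128/5057631 - 1*(-5) = 128/5057631 + 5 = 25288283/5057631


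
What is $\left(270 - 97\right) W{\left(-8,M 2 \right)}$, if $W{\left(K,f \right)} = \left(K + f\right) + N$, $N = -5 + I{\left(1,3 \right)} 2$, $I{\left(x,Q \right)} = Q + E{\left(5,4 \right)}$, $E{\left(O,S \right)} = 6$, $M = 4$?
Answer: $2249$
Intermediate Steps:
$I{\left(x,Q \right)} = 6 + Q$ ($I{\left(x,Q \right)} = Q + 6 = 6 + Q$)
$N = 13$ ($N = -5 + \left(6 + 3\right) 2 = -5 + 9 \cdot 2 = -5 + 18 = 13$)
$W{\left(K,f \right)} = 13 + K + f$ ($W{\left(K,f \right)} = \left(K + f\right) + 13 = 13 + K + f$)
$\left(270 - 97\right) W{\left(-8,M 2 \right)} = \left(270 - 97\right) \left(13 - 8 + 4 \cdot 2\right) = 173 \left(13 - 8 + 8\right) = 173 \cdot 13 = 2249$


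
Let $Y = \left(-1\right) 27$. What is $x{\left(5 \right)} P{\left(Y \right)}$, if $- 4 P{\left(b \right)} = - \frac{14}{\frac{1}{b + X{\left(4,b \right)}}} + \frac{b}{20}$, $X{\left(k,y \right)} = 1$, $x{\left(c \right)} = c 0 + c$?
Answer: $- \frac{7253}{16} \approx -453.31$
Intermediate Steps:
$x{\left(c \right)} = c$ ($x{\left(c \right)} = 0 + c = c$)
$Y = -27$
$P{\left(b \right)} = \frac{7}{2} + \frac{279 b}{80}$ ($P{\left(b \right)} = - \frac{- \frac{14}{\frac{1}{b + 1}} + \frac{b}{20}}{4} = - \frac{- \frac{14}{\frac{1}{1 + b}} + b \frac{1}{20}}{4} = - \frac{- 14 \left(1 + b\right) + \frac{b}{20}}{4} = - \frac{\left(-14 - 14 b\right) + \frac{b}{20}}{4} = - \frac{-14 - \frac{279 b}{20}}{4} = \frac{7}{2} + \frac{279 b}{80}$)
$x{\left(5 \right)} P{\left(Y \right)} = 5 \left(\frac{7}{2} + \frac{279}{80} \left(-27\right)\right) = 5 \left(\frac{7}{2} - \frac{7533}{80}\right) = 5 \left(- \frac{7253}{80}\right) = - \frac{7253}{16}$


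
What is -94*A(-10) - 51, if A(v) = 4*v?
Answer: 3709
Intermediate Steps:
-94*A(-10) - 51 = -376*(-10) - 51 = -94*(-40) - 51 = 3760 - 51 = 3709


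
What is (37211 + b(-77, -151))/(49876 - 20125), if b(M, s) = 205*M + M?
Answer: 21349/29751 ≈ 0.71759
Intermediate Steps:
b(M, s) = 206*M
(37211 + b(-77, -151))/(49876 - 20125) = (37211 + 206*(-77))/(49876 - 20125) = (37211 - 15862)/29751 = 21349*(1/29751) = 21349/29751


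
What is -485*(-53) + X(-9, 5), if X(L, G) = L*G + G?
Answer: 25665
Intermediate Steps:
X(L, G) = G + G*L (X(L, G) = G*L + G = G + G*L)
-485*(-53) + X(-9, 5) = -485*(-53) + 5*(1 - 9) = 25705 + 5*(-8) = 25705 - 40 = 25665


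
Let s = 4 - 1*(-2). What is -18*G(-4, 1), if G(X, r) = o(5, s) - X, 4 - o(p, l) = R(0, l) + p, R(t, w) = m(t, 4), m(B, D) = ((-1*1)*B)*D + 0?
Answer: -54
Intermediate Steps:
m(B, D) = -B*D (m(B, D) = (-B)*D + 0 = -B*D + 0 = -B*D)
R(t, w) = -4*t (R(t, w) = -1*t*4 = -4*t)
s = 6 (s = 4 + 2 = 6)
o(p, l) = 4 - p (o(p, l) = 4 - (-4*0 + p) = 4 - (0 + p) = 4 - p)
G(X, r) = -1 - X (G(X, r) = (4 - 1*5) - X = (4 - 5) - X = -1 - X)
-18*G(-4, 1) = -18*(-1 - 1*(-4)) = -18*(-1 + 4) = -18*3 = -54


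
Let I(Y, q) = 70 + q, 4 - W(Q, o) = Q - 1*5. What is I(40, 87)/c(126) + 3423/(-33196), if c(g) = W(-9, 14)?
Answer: 2575079/298764 ≈ 8.6191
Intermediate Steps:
W(Q, o) = 9 - Q (W(Q, o) = 4 - (Q - 1*5) = 4 - (Q - 5) = 4 - (-5 + Q) = 4 + (5 - Q) = 9 - Q)
c(g) = 18 (c(g) = 9 - 1*(-9) = 9 + 9 = 18)
I(40, 87)/c(126) + 3423/(-33196) = (70 + 87)/18 + 3423/(-33196) = 157*(1/18) + 3423*(-1/33196) = 157/18 - 3423/33196 = 2575079/298764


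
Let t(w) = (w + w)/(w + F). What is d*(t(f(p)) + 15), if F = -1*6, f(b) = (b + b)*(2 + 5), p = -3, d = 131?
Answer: 8777/4 ≈ 2194.3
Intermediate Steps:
f(b) = 14*b (f(b) = (2*b)*7 = 14*b)
F = -6
t(w) = 2*w/(-6 + w) (t(w) = (w + w)/(w - 6) = (2*w)/(-6 + w) = 2*w/(-6 + w))
d*(t(f(p)) + 15) = 131*(2*(14*(-3))/(-6 + 14*(-3)) + 15) = 131*(2*(-42)/(-6 - 42) + 15) = 131*(2*(-42)/(-48) + 15) = 131*(2*(-42)*(-1/48) + 15) = 131*(7/4 + 15) = 131*(67/4) = 8777/4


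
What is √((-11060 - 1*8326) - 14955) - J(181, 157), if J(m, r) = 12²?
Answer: -144 + I*√34341 ≈ -144.0 + 185.31*I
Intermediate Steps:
J(m, r) = 144
√((-11060 - 1*8326) - 14955) - J(181, 157) = √((-11060 - 1*8326) - 14955) - 1*144 = √((-11060 - 8326) - 14955) - 144 = √(-19386 - 14955) - 144 = √(-34341) - 144 = I*√34341 - 144 = -144 + I*√34341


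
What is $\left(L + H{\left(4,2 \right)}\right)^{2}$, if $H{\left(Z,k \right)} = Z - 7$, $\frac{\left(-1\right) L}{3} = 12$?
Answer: $1521$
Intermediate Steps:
$L = -36$ ($L = \left(-3\right) 12 = -36$)
$H{\left(Z,k \right)} = -7 + Z$
$\left(L + H{\left(4,2 \right)}\right)^{2} = \left(-36 + \left(-7 + 4\right)\right)^{2} = \left(-36 - 3\right)^{2} = \left(-39\right)^{2} = 1521$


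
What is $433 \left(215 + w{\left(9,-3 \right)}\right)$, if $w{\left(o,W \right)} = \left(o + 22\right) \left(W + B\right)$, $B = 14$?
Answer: $240748$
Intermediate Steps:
$w{\left(o,W \right)} = \left(14 + W\right) \left(22 + o\right)$ ($w{\left(o,W \right)} = \left(o + 22\right) \left(W + 14\right) = \left(22 + o\right) \left(14 + W\right) = \left(14 + W\right) \left(22 + o\right)$)
$433 \left(215 + w{\left(9,-3 \right)}\right) = 433 \left(215 + \left(308 + 14 \cdot 9 + 22 \left(-3\right) - 27\right)\right) = 433 \left(215 + \left(308 + 126 - 66 - 27\right)\right) = 433 \left(215 + 341\right) = 433 \cdot 556 = 240748$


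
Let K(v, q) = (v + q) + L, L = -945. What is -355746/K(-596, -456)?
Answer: 355746/1997 ≈ 178.14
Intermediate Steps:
K(v, q) = -945 + q + v (K(v, q) = (v + q) - 945 = (q + v) - 945 = -945 + q + v)
-355746/K(-596, -456) = -355746/(-945 - 456 - 596) = -355746/(-1997) = -355746*(-1/1997) = 355746/1997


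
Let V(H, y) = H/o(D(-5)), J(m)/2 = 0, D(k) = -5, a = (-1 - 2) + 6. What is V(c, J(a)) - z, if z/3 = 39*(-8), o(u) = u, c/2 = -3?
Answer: 4686/5 ≈ 937.20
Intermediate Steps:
c = -6 (c = 2*(-3) = -6)
a = 3 (a = -3 + 6 = 3)
J(m) = 0 (J(m) = 2*0 = 0)
V(H, y) = -H/5 (V(H, y) = H/(-5) = H*(-1/5) = -H/5)
z = -936 (z = 3*(39*(-8)) = 3*(-312) = -936)
V(c, J(a)) - z = -1/5*(-6) - 1*(-936) = 6/5 + 936 = 4686/5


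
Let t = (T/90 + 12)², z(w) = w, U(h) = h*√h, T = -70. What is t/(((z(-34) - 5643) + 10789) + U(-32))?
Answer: 724271/29435976 + 20402*I*√2/33115473 ≈ 0.024605 + 0.00087128*I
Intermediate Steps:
U(h) = h^(3/2)
t = 10201/81 (t = (-70/90 + 12)² = (-70*1/90 + 12)² = (-7/9 + 12)² = (101/9)² = 10201/81 ≈ 125.94)
t/(((z(-34) - 5643) + 10789) + U(-32)) = 10201/(81*(((-34 - 5643) + 10789) + (-32)^(3/2))) = 10201/(81*((-5677 + 10789) - 128*I*√2)) = 10201/(81*(5112 - 128*I*√2))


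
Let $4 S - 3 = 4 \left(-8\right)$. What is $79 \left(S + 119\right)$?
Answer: $\frac{35313}{4} \approx 8828.3$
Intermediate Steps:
$S = - \frac{29}{4}$ ($S = \frac{3}{4} + \frac{4 \left(-8\right)}{4} = \frac{3}{4} + \frac{1}{4} \left(-32\right) = \frac{3}{4} - 8 = - \frac{29}{4} \approx -7.25$)
$79 \left(S + 119\right) = 79 \left(- \frac{29}{4} + 119\right) = 79 \cdot \frac{447}{4} = \frac{35313}{4}$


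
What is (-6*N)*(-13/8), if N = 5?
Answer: 195/4 ≈ 48.750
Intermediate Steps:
(-6*N)*(-13/8) = (-6*5)*(-13/8) = -(-390)/8 = -30*(-13/8) = 195/4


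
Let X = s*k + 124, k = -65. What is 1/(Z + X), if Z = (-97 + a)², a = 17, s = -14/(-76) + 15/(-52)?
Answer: 76/496339 ≈ 0.00015312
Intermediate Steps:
s = -103/988 (s = -14*(-1/76) + 15*(-1/52) = 7/38 - 15/52 = -103/988 ≈ -0.10425)
X = 9939/76 (X = -103/988*(-65) + 124 = 515/76 + 124 = 9939/76 ≈ 130.78)
Z = 6400 (Z = (-97 + 17)² = (-80)² = 6400)
1/(Z + X) = 1/(6400 + 9939/76) = 1/(496339/76) = 76/496339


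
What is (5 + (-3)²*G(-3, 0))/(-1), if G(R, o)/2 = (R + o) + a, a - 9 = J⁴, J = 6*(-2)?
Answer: -373361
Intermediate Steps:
J = -12
a = 20745 (a = 9 + (-12)⁴ = 9 + 20736 = 20745)
G(R, o) = 41490 + 2*R + 2*o (G(R, o) = 2*((R + o) + 20745) = 2*(20745 + R + o) = 41490 + 2*R + 2*o)
(5 + (-3)²*G(-3, 0))/(-1) = (5 + (-3)²*(41490 + 2*(-3) + 2*0))/(-1) = (5 + 9*(41490 - 6 + 0))*(-1) = (5 + 9*41484)*(-1) = (5 + 373356)*(-1) = 373361*(-1) = -373361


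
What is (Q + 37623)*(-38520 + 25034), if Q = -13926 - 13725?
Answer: -134482392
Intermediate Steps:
Q = -27651
(Q + 37623)*(-38520 + 25034) = (-27651 + 37623)*(-38520 + 25034) = 9972*(-13486) = -134482392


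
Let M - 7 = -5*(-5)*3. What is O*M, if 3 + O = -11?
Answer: -1148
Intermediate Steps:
O = -14 (O = -3 - 11 = -14)
M = 82 (M = 7 - 5*(-5)*3 = 7 + 25*3 = 7 + 75 = 82)
O*M = -14*82 = -1148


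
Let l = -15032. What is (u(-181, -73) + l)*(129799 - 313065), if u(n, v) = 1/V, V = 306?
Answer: 421492648703/153 ≈ 2.7549e+9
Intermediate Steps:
u(n, v) = 1/306
(u(-181, -73) + l)*(129799 - 313065) = (1/306 - 15032)*(129799 - 313065) = -4599791/306*(-183266) = 421492648703/153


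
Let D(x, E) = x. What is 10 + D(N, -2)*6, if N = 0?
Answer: 10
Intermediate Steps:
10 + D(N, -2)*6 = 10 + 0*6 = 10 + 0 = 10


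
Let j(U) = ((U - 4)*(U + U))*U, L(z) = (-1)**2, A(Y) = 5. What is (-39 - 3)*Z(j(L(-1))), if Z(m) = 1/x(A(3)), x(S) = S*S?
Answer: -42/25 ≈ -1.6800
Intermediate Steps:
L(z) = 1
x(S) = S**2
j(U) = 2*U**2*(-4 + U) (j(U) = ((-4 + U)*(2*U))*U = (2*U*(-4 + U))*U = 2*U**2*(-4 + U))
Z(m) = 1/25 (Z(m) = 1/(5**2) = 1/25)
(-39 - 3)*Z(j(L(-1))) = (-39 - 3)*(1/25) = -42*1/25 = -42/25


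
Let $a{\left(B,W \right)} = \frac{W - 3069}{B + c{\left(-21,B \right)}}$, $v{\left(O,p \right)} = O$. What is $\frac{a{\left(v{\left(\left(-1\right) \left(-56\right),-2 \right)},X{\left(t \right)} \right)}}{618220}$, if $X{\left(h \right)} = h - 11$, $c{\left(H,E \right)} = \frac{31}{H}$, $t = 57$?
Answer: $- \frac{63483}{707861900} \approx -8.9683 \cdot 10^{-5}$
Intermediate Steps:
$X{\left(h \right)} = -11 + h$
$a{\left(B,W \right)} = \frac{-3069 + W}{- \frac{31}{21} + B}$ ($a{\left(B,W \right)} = \frac{W - 3069}{B + \frac{31}{-21}} = \frac{-3069 + W}{B + 31 \left(- \frac{1}{21}\right)} = \frac{-3069 + W}{B - \frac{31}{21}} = \frac{-3069 + W}{- \frac{31}{21} + B}$)
$\frac{a{\left(v{\left(\left(-1\right) \left(-56\right),-2 \right)},X{\left(t \right)} \right)}}{618220} = \frac{21 \frac{1}{-31 + 21 \left(\left(-1\right) \left(-56\right)\right)} \left(-3069 + \left(-11 + 57\right)\right)}{618220} = \frac{21 \left(-3069 + 46\right)}{-31 + 21 \cdot 56} \cdot \frac{1}{618220} = 21 \frac{1}{-31 + 1176} \left(-3023\right) \frac{1}{618220} = 21 \cdot \frac{1}{1145} \left(-3023\right) \frac{1}{618220} = \left(- \frac{63483}{1145}\right) \frac{1}{618220} = - \frac{63483}{707861900}$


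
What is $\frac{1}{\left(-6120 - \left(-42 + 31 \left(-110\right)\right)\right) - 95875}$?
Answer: $- \frac{1}{98543} \approx -1.0148 \cdot 10^{-5}$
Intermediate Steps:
$\frac{1}{\left(-6120 - \left(-42 + 31 \left(-110\right)\right)\right) - 95875} = \frac{1}{\left(-6120 - \left(-42 - 3410\right)\right) - 95875} = \frac{1}{\left(-6120 - -3452\right) - 95875} = \frac{1}{\left(-6120 + 3452\right) - 95875} = \frac{1}{-2668 - 95875} = \frac{1}{-98543} = - \frac{1}{98543}$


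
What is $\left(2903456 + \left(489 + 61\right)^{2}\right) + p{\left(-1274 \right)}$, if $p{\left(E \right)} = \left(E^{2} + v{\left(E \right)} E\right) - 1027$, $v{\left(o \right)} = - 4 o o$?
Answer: $8276023301$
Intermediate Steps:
$v{\left(o \right)} = - 4 o^{2}$
$p{\left(E \right)} = -1027 + E^{2} - 4 E^{3}$ ($p{\left(E \right)} = \left(E^{2} + - 4 E^{2} E\right) - 1027 = \left(E^{2} - 4 E^{3}\right) - 1027 = -1027 + E^{2} - 4 E^{3}$)
$\left(2903456 + \left(489 + 61\right)^{2}\right) + p{\left(-1274 \right)} = \left(2903456 + \left(489 + 61\right)^{2}\right) - \left(1027 - 8271195296 - 1623076\right) = \left(2903456 + 550^{2}\right) - -8272817345 = \left(2903456 + 302500\right) + \left(-1027 + 1623076 + 8271195296\right) = 3205956 + 8272817345 = 8276023301$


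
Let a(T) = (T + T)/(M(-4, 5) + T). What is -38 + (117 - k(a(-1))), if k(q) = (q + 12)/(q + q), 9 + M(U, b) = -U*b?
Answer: 217/2 ≈ 108.50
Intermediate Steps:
M(U, b) = -9 - U*b
a(T) = 2*T/(11 + T) (a(T) = (T + T)/((-9 - 1*(-4)*5) + T) = (2*T)/((-9 + 20) + T) = (2*T)/(11 + T) = 2*T/(11 + T))
k(q) = (12 + q)/(2*q) (k(q) = (12 + q)/((2*q)) = (12 + q)*(1/(2*q)) = (12 + q)/(2*q))
-38 + (117 - k(a(-1))) = -38 + (117 - (12 + 2*(-1)/(11 - 1))/(2*(2*(-1)/(11 - 1)))) = -38 + (117 - (12 + 2*(-1)/10)/(2*(2*(-1)/10))) = -38 + (117 - (12 + 2*(-1)*(1/10))/(2*(2*(-1)*(1/10)))) = -38 + (117 - (12 - 1/5)/(2*(-1/5))) = -38 + (117 - (-5)*59/(2*5)) = -38 + (117 - 1*(-59/2)) = -38 + (117 + 59/2) = -38 + 293/2 = 217/2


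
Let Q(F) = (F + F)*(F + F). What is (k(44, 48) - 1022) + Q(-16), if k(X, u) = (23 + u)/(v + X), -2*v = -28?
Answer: 187/58 ≈ 3.2241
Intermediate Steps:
v = 14 (v = -½*(-28) = 14)
k(X, u) = (23 + u)/(14 + X)
Q(F) = 4*F² (Q(F) = (2*F)*(2*F) = 4*F²)
(k(44, 48) - 1022) + Q(-16) = ((23 + 48)/(14 + 44) - 1022) + 4*(-16)² = (71/58 - 1022) + 4*256 = ((1/58)*71 - 1022) + 1024 = (71/58 - 1022) + 1024 = -59205/58 + 1024 = 187/58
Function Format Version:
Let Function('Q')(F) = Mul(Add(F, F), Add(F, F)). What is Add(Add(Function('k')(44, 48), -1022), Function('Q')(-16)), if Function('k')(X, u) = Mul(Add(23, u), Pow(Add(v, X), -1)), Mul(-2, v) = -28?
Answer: Rational(187, 58) ≈ 3.2241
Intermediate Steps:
v = 14 (v = Mul(Rational(-1, 2), -28) = 14)
Function('k')(X, u) = Mul(Pow(Add(14, X), -1), Add(23, u)) (Function('k')(X, u) = Mul(Add(23, u), Pow(Add(14, X), -1)) = Mul(Pow(Add(14, X), -1), Add(23, u)))
Function('Q')(F) = Mul(4, Pow(F, 2)) (Function('Q')(F) = Mul(Mul(2, F), Mul(2, F)) = Mul(4, Pow(F, 2)))
Add(Add(Function('k')(44, 48), -1022), Function('Q')(-16)) = Add(Add(Mul(Pow(Add(14, 44), -1), Add(23, 48)), -1022), Mul(4, Pow(-16, 2))) = Add(Add(Mul(Pow(58, -1), 71), -1022), Mul(4, 256)) = Add(Add(Mul(Rational(1, 58), 71), -1022), 1024) = Add(Add(Rational(71, 58), -1022), 1024) = Add(Rational(-59205, 58), 1024) = Rational(187, 58)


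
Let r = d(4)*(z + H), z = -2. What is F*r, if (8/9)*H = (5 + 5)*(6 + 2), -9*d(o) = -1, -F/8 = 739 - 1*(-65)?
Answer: -188672/3 ≈ -62891.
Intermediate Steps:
F = -6432 (F = -8*(739 - 1*(-65)) = -8*(739 + 65) = -8*804 = -6432)
d(o) = ⅑ (d(o) = -⅑*(-1) = ⅑)
H = 90 (H = 9*((5 + 5)*(6 + 2))/8 = 9*(10*8)/8 = (9/8)*80 = 90)
r = 88/9 (r = (-2 + 90)/9 = (⅑)*88 = 88/9 ≈ 9.7778)
F*r = -6432*88/9 = -188672/3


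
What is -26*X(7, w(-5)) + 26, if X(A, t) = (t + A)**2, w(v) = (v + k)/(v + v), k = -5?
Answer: -1638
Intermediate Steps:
w(v) = (-5 + v)/(2*v) (w(v) = (v - 5)/(v + v) = (-5 + v)/((2*v)) = (-5 + v)*(1/(2*v)) = (-5 + v)/(2*v))
X(A, t) = (A + t)**2
-26*X(7, w(-5)) + 26 = -26*(7 + (1/2)*(-5 - 5)/(-5))**2 + 26 = -26*(7 + (1/2)*(-1/5)*(-10))**2 + 26 = -26*(7 + 1)**2 + 26 = -26*8**2 + 26 = -26*64 + 26 = -1664 + 26 = -1638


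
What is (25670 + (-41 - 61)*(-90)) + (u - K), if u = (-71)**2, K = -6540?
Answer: 46431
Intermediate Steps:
u = 5041
(25670 + (-41 - 61)*(-90)) + (u - K) = (25670 + (-41 - 61)*(-90)) + (5041 - 1*(-6540)) = (25670 - 102*(-90)) + (5041 + 6540) = (25670 + 9180) + 11581 = 34850 + 11581 = 46431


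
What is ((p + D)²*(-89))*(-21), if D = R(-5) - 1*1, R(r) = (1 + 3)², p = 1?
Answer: 478464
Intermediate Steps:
R(r) = 16 (R(r) = 4² = 16)
D = 15 (D = 16 - 1*1 = 16 - 1 = 15)
((p + D)²*(-89))*(-21) = ((1 + 15)²*(-89))*(-21) = (16²*(-89))*(-21) = (256*(-89))*(-21) = -22784*(-21) = 478464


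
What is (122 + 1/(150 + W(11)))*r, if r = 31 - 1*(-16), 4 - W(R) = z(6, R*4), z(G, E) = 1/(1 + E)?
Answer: 39733001/6929 ≈ 5734.3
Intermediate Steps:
W(R) = 4 - 1/(1 + 4*R) (W(R) = 4 - 1/(1 + R*4) = 4 - 1/(1 + 4*R))
r = 47 (r = 31 + 16 = 47)
(122 + 1/(150 + W(11)))*r = (122 + 1/(150 + (3 + 16*11)/(1 + 4*11)))*47 = (122 + 1/(150 + (3 + 176)/(1 + 44)))*47 = (122 + 1/(150 + 179/45))*47 = (122 + 1/(6929/45))*47 = (122 + 45/6929)*47 = (845383/6929)*47 = 39733001/6929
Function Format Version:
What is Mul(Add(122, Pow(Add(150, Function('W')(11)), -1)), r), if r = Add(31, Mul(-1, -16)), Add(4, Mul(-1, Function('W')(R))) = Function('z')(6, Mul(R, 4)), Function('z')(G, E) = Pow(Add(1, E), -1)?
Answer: Rational(39733001, 6929) ≈ 5734.3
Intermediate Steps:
Function('W')(R) = Add(4, Mul(-1, Pow(Add(1, Mul(4, R)), -1))) (Function('W')(R) = Add(4, Mul(-1, Pow(Add(1, Mul(R, 4)), -1))) = Add(4, Mul(-1, Pow(Add(1, Mul(4, R)), -1))))
r = 47 (r = Add(31, 16) = 47)
Mul(Add(122, Pow(Add(150, Function('W')(11)), -1)), r) = Mul(Add(122, Pow(Add(150, Mul(Pow(Add(1, Mul(4, 11)), -1), Add(3, Mul(16, 11)))), -1)), 47) = Mul(Add(122, Pow(Add(150, Mul(Pow(Add(1, 44), -1), Add(3, 176))), -1)), 47) = Mul(Add(122, Pow(Add(150, Mul(Pow(45, -1), 179)), -1)), 47) = Mul(Add(122, Pow(Add(150, Mul(Rational(1, 45), 179)), -1)), 47) = Mul(Add(122, Pow(Add(150, Rational(179, 45)), -1)), 47) = Mul(Add(122, Pow(Rational(6929, 45), -1)), 47) = Mul(Add(122, Rational(45, 6929)), 47) = Mul(Rational(845383, 6929), 47) = Rational(39733001, 6929)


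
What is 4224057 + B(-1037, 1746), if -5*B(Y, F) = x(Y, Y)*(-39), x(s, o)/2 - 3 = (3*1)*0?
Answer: 21120519/5 ≈ 4.2241e+6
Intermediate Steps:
x(s, o) = 6 (x(s, o) = 6 + 2*((3*1)*0) = 6 + 2*(3*0) = 6 + 2*0 = 6 + 0 = 6)
B(Y, F) = 234/5 (B(Y, F) = -6*(-39)/5 = -⅕*(-234) = 234/5)
4224057 + B(-1037, 1746) = 4224057 + 234/5 = 21120519/5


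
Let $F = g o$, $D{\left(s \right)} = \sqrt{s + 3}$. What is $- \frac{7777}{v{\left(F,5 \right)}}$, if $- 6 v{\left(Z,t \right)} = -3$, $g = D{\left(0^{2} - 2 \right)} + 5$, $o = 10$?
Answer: $-15554$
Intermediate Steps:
$D{\left(s \right)} = \sqrt{3 + s}$
$g = 6$ ($g = \sqrt{3 + \left(0^{2} - 2\right)} + 5 = \sqrt{3 + \left(0 - 2\right)} + 5 = \sqrt{3 - 2} + 5 = \sqrt{1} + 5 = 1 + 5 = 6$)
$F = 60$ ($F = 6 \cdot 10 = 60$)
$v{\left(Z,t \right)} = \frac{1}{2}$ ($v{\left(Z,t \right)} = \left(- \frac{1}{6}\right) \left(-3\right) = \frac{1}{2}$)
$- \frac{7777}{v{\left(F,5 \right)}} = - 7777 \frac{1}{\frac{1}{2}} = \left(-7777\right) 2 = -15554$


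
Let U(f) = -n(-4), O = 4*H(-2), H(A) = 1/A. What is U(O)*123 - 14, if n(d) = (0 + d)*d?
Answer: -1982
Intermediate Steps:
n(d) = d**2 (n(d) = d*d = d**2)
O = -2 (O = 4/(-2) = 4*(-1/2) = -2)
U(f) = -16 (U(f) = -1*(-4)**2 = -1*16 = -16)
U(O)*123 - 14 = -16*123 - 14 = -1968 - 14 = -1982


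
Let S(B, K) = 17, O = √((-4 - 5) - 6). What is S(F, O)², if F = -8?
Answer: 289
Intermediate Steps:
O = I*√15 (O = √(-9 - 6) = √(-15) = I*√15 ≈ 3.873*I)
S(F, O)² = 17² = 289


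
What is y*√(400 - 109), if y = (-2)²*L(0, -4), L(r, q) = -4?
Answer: -16*√291 ≈ -272.94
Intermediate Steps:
y = -16 (y = (-2)²*(-4) = 4*(-4) = -16)
y*√(400 - 109) = -16*√(400 - 109) = -16*√291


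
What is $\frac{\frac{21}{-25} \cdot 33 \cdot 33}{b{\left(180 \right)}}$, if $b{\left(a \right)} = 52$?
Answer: $- \frac{22869}{1300} \approx -17.592$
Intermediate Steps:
$\frac{\frac{21}{-25} \cdot 33 \cdot 33}{b{\left(180 \right)}} = \frac{\frac{21}{-25} \cdot 33 \cdot 33}{52} = 21 \left(- \frac{1}{25}\right) 33 \cdot 33 \cdot \frac{1}{52} = \left(- \frac{21}{25}\right) 33 \cdot 33 \cdot \frac{1}{52} = \left(- \frac{693}{25}\right) 33 \cdot \frac{1}{52} = \left(- \frac{22869}{25}\right) \frac{1}{52} = - \frac{22869}{1300}$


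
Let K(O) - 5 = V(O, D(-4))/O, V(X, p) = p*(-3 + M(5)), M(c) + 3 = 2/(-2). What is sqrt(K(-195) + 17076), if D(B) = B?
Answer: 11*sqrt(5367765)/195 ≈ 130.69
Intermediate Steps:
M(c) = -4 (M(c) = -3 + 2/(-2) = -3 + 2*(-1/2) = -3 - 1 = -4)
V(X, p) = -7*p (V(X, p) = p*(-3 - 4) = p*(-7) = -7*p)
K(O) = 5 + 28/O (K(O) = 5 + (-7*(-4))/O = 5 + 28/O)
sqrt(K(-195) + 17076) = sqrt((5 + 28/(-195)) + 17076) = sqrt((5 + 28*(-1/195)) + 17076) = sqrt((5 - 28/195) + 17076) = sqrt(947/195 + 17076) = sqrt(3330767/195) = 11*sqrt(5367765)/195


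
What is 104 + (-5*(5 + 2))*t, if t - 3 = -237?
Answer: 8294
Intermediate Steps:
t = -234 (t = 3 - 237 = -234)
104 + (-5*(5 + 2))*t = 104 - 5*(5 + 2)*(-234) = 104 - 5*7*(-234) = 104 - 35*(-234) = 104 + 8190 = 8294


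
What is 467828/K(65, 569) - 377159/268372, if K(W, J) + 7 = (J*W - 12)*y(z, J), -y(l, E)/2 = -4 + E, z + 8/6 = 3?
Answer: -15883065245039/11212447168884 ≈ -1.4166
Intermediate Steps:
z = 5/3 (z = -4/3 + 3 = 5/3 ≈ 1.6667)
y(l, E) = 8 - 2*E (y(l, E) = -2*(-4 + E) = 8 - 2*E)
K(W, J) = -7 + (-12 + J*W)*(8 - 2*J) (K(W, J) = -7 + (J*W - 12)*(8 - 2*J) = -7 + (-12 + J*W)*(8 - 2*J))
467828/K(65, 569) - 377159/268372 = 467828/(-103 + 24*569 - 2*569*65*(-4 + 569)) - 377159/268372 = 467828/(-103 + 13656 - 2*569*65*565) - 377159*1/268372 = 467828/(-103 + 13656 - 41793050) - 377159/268372 = 467828/(-41779497) - 377159/268372 = 467828*(-1/41779497) - 377159/268372 = -467828/41779497 - 377159/268372 = -15883065245039/11212447168884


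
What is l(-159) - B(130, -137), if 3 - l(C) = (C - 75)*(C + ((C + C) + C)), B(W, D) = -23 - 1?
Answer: -148797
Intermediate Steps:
B(W, D) = -24
l(C) = 3 - 4*C*(-75 + C) (l(C) = 3 - (C - 75)*(C + ((C + C) + C)) = 3 - (-75 + C)*(C + (2*C + C)) = 3 - (-75 + C)*(C + 3*C) = 3 - (-75 + C)*4*C = 3 - 4*C*(-75 + C))
l(-159) - B(130, -137) = (3 - 4*(-159)**2 + 300*(-159)) - 1*(-24) = (3 - 4*25281 - 47700) + 24 = (3 - 101124 - 47700) + 24 = -148821 + 24 = -148797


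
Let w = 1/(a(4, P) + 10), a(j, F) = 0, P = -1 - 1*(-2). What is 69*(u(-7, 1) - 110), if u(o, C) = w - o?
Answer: -71001/10 ≈ -7100.1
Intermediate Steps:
P = 1 (P = -1 + 2 = 1)
w = ⅒ (w = 1/(0 + 10) = 1/10 = ⅒ ≈ 0.10000)
u(o, C) = ⅒ - o
69*(u(-7, 1) - 110) = 69*((⅒ - 1*(-7)) - 110) = 69*((⅒ + 7) - 110) = 69*(71/10 - 110) = 69*(-1029/10) = -71001/10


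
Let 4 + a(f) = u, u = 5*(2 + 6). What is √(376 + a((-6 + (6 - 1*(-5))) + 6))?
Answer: 2*√103 ≈ 20.298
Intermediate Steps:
u = 40 (u = 5*8 = 40)
a(f) = 36 (a(f) = -4 + 40 = 36)
√(376 + a((-6 + (6 - 1*(-5))) + 6)) = √(376 + 36) = √412 = 2*√103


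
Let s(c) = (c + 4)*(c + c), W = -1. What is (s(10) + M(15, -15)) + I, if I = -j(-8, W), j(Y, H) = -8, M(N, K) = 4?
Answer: 292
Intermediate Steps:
s(c) = 2*c*(4 + c) (s(c) = (4 + c)*(2*c) = 2*c*(4 + c))
I = 8 (I = -1*(-8) = 8)
(s(10) + M(15, -15)) + I = (2*10*(4 + 10) + 4) + 8 = (2*10*14 + 4) + 8 = (280 + 4) + 8 = 284 + 8 = 292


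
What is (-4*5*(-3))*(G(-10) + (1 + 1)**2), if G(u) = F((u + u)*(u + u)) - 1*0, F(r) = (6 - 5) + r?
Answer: 24300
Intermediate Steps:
F(r) = 1 + r
G(u) = 1 + 4*u**2 (G(u) = (1 + (u + u)*(u + u)) - 1*0 = (1 + (2*u)*(2*u)) + 0 = (1 + 4*u**2) + 0 = 1 + 4*u**2)
(-4*5*(-3))*(G(-10) + (1 + 1)**2) = (-4*5*(-3))*((1 + 4*(-10)**2) + (1 + 1)**2) = (-20*(-3))*((1 + 4*100) + 2**2) = 60*((1 + 400) + 4) = 60*(401 + 4) = 60*405 = 24300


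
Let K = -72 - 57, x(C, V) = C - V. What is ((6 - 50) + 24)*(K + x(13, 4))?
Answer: 2400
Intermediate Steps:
K = -129
((6 - 50) + 24)*(K + x(13, 4)) = ((6 - 50) + 24)*(-129 + (13 - 1*4)) = (-44 + 24)*(-129 + (13 - 4)) = -20*(-129 + 9) = -20*(-120) = 2400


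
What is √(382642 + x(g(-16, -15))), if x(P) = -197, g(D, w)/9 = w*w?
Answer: 7*√7805 ≈ 618.42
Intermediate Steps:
g(D, w) = 9*w² (g(D, w) = 9*(w*w) = 9*w²)
√(382642 + x(g(-16, -15))) = √(382642 - 197) = √382445 = 7*√7805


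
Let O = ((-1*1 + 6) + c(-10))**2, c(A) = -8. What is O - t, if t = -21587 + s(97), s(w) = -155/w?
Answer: 2094967/97 ≈ 21598.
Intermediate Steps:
O = 9 (O = ((-1*1 + 6) - 8)**2 = ((-1 + 6) - 8)**2 = (5 - 8)**2 = (-3)**2 = 9)
t = -2094094/97 (t = -21587 - 155/97 = -2094094/97 ≈ -21589.)
O - t = 9 - 1*(-2094094/97) = 9 + 2094094/97 = 2094967/97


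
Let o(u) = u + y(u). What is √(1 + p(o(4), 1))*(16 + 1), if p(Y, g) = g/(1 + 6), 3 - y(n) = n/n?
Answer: 34*√14/7 ≈ 18.174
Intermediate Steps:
y(n) = 2 (y(n) = 3 - n/n = 3 - 1*1 = 3 - 1 = 2)
o(u) = 2 + u (o(u) = u + 2 = 2 + u)
p(Y, g) = g/7
√(1 + p(o(4), 1))*(16 + 1) = √(1 + (⅐)*1)*(16 + 1) = √(1 + ⅐)*17 = √(8/7)*17 = (2*√14/7)*17 = 34*√14/7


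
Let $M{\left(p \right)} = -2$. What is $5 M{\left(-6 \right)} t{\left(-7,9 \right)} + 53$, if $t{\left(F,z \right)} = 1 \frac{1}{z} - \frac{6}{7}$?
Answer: $\frac{3809}{63} \approx 60.46$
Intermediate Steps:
$t{\left(F,z \right)} = - \frac{6}{7} + \frac{1}{z}$ ($t{\left(F,z \right)} = \frac{1}{z} - \frac{6}{7} = - \frac{6}{7} + \frac{1}{z}$)
$5 M{\left(-6 \right)} t{\left(-7,9 \right)} + 53 = 5 \left(-2\right) \left(- \frac{6}{7} + \frac{1}{9}\right) + 53 = - 10 \left(- \frac{6}{7} + \frac{1}{9}\right) + 53 = \left(-10\right) \left(- \frac{47}{63}\right) + 53 = \frac{470}{63} + 53 = \frac{3809}{63}$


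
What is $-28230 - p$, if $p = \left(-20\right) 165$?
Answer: $-24930$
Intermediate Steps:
$p = -3300$
$-28230 - p = -28230 - -3300 = -28230 + 3300 = -24930$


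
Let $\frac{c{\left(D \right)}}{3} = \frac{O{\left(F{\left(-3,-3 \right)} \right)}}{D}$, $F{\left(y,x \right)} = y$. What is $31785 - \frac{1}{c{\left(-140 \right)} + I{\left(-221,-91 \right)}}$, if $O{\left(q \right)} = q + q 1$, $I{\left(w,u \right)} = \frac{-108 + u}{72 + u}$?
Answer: $\frac{448198955}{14101} \approx 31785.0$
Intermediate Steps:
$I{\left(w,u \right)} = \frac{-108 + u}{72 + u}$
$O{\left(q \right)} = 2 q$ ($O{\left(q \right)} = q + q = 2 q$)
$c{\left(D \right)} = - \frac{18}{D}$ ($c{\left(D \right)} = 3 \frac{2 \left(-3\right)}{D} = 3 \left(- \frac{6}{D}\right) = - \frac{18}{D}$)
$31785 - \frac{1}{c{\left(-140 \right)} + I{\left(-221,-91 \right)}} = 31785 - \frac{1}{- \frac{18}{-140} + \frac{-108 - 91}{72 - 91}} = 31785 - \frac{1}{\left(-18\right) \left(- \frac{1}{140}\right) + \frac{1}{-19} \left(-199\right)} = 31785 - \frac{1}{\frac{9}{70} - - \frac{199}{19}} = 31785 - \frac{1}{\frac{9}{70} + \frac{199}{19}} = 31785 - \frac{1}{\frac{14101}{1330}} = 31785 - \frac{1330}{14101} = \frac{448198955}{14101}$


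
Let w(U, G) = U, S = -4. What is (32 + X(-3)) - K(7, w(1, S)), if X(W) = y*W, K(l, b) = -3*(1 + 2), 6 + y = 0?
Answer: 59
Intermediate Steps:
y = -6 (y = -6 + 0 = -6)
K(l, b) = -9 (K(l, b) = -3*3 = -9)
X(W) = -6*W
(32 + X(-3)) - K(7, w(1, S)) = (32 - 6*(-3)) - 1*(-9) = (32 + 18) + 9 = 50 + 9 = 59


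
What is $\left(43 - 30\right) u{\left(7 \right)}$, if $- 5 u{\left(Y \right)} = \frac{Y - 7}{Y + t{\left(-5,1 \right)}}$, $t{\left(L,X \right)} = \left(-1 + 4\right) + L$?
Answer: $0$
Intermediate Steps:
$t{\left(L,X \right)} = 3 + L$
$u{\left(Y \right)} = - \frac{-7 + Y}{5 \left(-2 + Y\right)}$ ($u{\left(Y \right)} = - \frac{\left(Y - 7\right) \frac{1}{Y + \left(3 - 5\right)}}{5} = - \frac{\left(-7 + Y\right) \frac{1}{Y - 2}}{5} = - \frac{\left(-7 + Y\right) \frac{1}{-2 + Y}}{5} = - \frac{\frac{1}{-2 + Y} \left(-7 + Y\right)}{5} = - \frac{-7 + Y}{5 \left(-2 + Y\right)}$)
$\left(43 - 30\right) u{\left(7 \right)} = \left(43 - 30\right) \frac{7 - 7}{5 \left(-2 + 7\right)} = 13 \frac{7 - 7}{5 \cdot 5} = 13 \cdot \frac{1}{5} \cdot \frac{1}{5} \cdot 0 = 13 \cdot 0 = 0$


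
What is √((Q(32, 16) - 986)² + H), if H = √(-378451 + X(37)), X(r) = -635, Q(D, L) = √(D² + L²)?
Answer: √(973476 - 31552*√5 + I*√379086) ≈ 950.22 + 0.324*I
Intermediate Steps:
H = I*√379086 (H = √(-378451 - 635) = √(-379086) = I*√379086 ≈ 615.7*I)
√((Q(32, 16) - 986)² + H) = √((√(32² + 16²) - 986)² + I*√379086) = √((√(1024 + 256) - 986)² + I*√379086) = √((√1280 - 986)² + I*√379086) = √((16*√5 - 986)² + I*√379086) = √((-986 + 16*√5)² + I*√379086)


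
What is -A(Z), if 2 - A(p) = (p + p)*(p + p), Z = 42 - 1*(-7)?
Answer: 9602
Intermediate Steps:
Z = 49 (Z = 42 + 7 = 49)
A(p) = 2 - 4*p**2 (A(p) = 2 - (p + p)*(p + p) = 2 - 2*p*2*p = 2 - 4*p**2)
-A(Z) = -(2 - 4*49**2) = -(2 - 4*2401) = -(2 - 9604) = -1*(-9602) = 9602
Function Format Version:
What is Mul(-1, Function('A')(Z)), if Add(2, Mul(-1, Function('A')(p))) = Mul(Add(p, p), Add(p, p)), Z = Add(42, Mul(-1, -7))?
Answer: 9602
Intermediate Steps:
Z = 49 (Z = Add(42, 7) = 49)
Function('A')(p) = Add(2, Mul(-4, Pow(p, 2))) (Function('A')(p) = Add(2, Mul(-1, Mul(Add(p, p), Add(p, p)))) = Add(2, Mul(-1, Mul(Mul(2, p), Mul(2, p)))) = Add(2, Mul(-1, Mul(4, Pow(p, 2)))) = Add(2, Mul(-4, Pow(p, 2))))
Mul(-1, Function('A')(Z)) = Mul(-1, Add(2, Mul(-4, Pow(49, 2)))) = Mul(-1, Add(2, Mul(-4, 2401))) = Mul(-1, Add(2, -9604)) = Mul(-1, -9602) = 9602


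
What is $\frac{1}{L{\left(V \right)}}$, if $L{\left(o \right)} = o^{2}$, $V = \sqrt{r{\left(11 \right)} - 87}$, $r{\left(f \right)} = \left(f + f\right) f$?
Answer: $\frac{1}{155} \approx 0.0064516$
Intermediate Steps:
$r{\left(f \right)} = 2 f^{2}$ ($r{\left(f \right)} = 2 f f = 2 f^{2}$)
$V = \sqrt{155}$ ($V = \sqrt{2 \cdot 11^{2} - 87} = \sqrt{2 \cdot 121 - 87} = \sqrt{242 - 87} = \sqrt{155} \approx 12.45$)
$\frac{1}{L{\left(V \right)}} = \frac{1}{\left(\sqrt{155}\right)^{2}} = \frac{1}{155}$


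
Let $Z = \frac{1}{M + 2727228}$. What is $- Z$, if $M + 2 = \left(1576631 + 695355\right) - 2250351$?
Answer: $- \frac{1}{2748861} \approx -3.6379 \cdot 10^{-7}$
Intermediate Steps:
$M = 21633$ ($M = -2 + \left(\left(1576631 + 695355\right) - 2250351\right) = -2 + \left(2271986 - 2250351\right) = -2 + 21635 = 21633$)
$Z = \frac{1}{2748861}$ ($Z = \frac{1}{21633 + 2727228} = \frac{1}{2748861} \approx 3.6379 \cdot 10^{-7}$)
$- Z = \left(-1\right) \frac{1}{2748861} = - \frac{1}{2748861}$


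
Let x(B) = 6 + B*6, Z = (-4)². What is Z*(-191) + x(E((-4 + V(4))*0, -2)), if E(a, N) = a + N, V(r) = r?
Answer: -3062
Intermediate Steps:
Z = 16
E(a, N) = N + a
x(B) = 6 + 6*B
Z*(-191) + x(E((-4 + V(4))*0, -2)) = 16*(-191) + (6 + 6*(-2 + (-4 + 4)*0)) = -3056 + (6 + 6*(-2 + 0*0)) = -3056 + (6 + 6*(-2 + 0)) = -3056 + (6 + 6*(-2)) = -3056 + (6 - 12) = -3056 - 6 = -3062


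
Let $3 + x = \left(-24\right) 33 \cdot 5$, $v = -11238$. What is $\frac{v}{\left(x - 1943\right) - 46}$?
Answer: $\frac{1873}{992} \approx 1.8881$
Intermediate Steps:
$x = -3963$ ($x = -3 + \left(-24\right) 33 \cdot 5 = -3 - 3960 = -3963$)
$\frac{v}{\left(x - 1943\right) - 46} = - \frac{11238}{\left(-3963 - 1943\right) - 46} = - \frac{11238}{-5906 - 46} = - \frac{11238}{-5952} = \left(-11238\right) \left(- \frac{1}{5952}\right) = \frac{1873}{992}$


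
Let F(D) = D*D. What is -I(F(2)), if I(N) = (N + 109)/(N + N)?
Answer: -113/8 ≈ -14.125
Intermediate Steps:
F(D) = D²
I(N) = (109 + N)/(2*N) (I(N) = (109 + N)/((2*N)) = (109 + N)*(1/(2*N)) = (109 + N)/(2*N))
-I(F(2)) = -(109 + 2²)/(2*(2²)) = -(109 + 4)/(2*4) = -113/(2*4) = -1*113/8 = -113/8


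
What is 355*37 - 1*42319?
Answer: -29184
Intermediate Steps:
355*37 - 1*42319 = 13135 - 42319 = -29184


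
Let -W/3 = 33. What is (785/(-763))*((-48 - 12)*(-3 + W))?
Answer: -4804200/763 ≈ -6296.5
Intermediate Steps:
W = -99 (W = -3*33 = -99)
(785/(-763))*((-48 - 12)*(-3 + W)) = (785/(-763))*((-48 - 12)*(-3 - 99)) = (785*(-1/763))*(-60*(-102)) = -785/763*6120 = -4804200/763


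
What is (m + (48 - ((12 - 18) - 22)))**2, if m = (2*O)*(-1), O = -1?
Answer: 6084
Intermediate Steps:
m = 2 (m = (2*(-1))*(-1) = -2*(-1) = 2)
(m + (48 - ((12 - 18) - 22)))**2 = (2 + (48 - ((12 - 18) - 22)))**2 = (2 + (48 - (-6 - 22)))**2 = (2 + (48 - 1*(-28)))**2 = (2 + (48 + 28))**2 = (2 + 76)**2 = 78**2 = 6084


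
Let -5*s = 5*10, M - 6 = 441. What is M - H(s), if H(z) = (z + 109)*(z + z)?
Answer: 2427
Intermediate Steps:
M = 447 (M = 6 + 441 = 447)
s = -10 ≈ -10.000
H(z) = 2*z*(109 + z) (H(z) = (109 + z)*(2*z) = 2*z*(109 + z))
M - H(s) = 447 - 2*(-10)*(109 - 10) = 447 - 2*(-10)*99 = 447 - 1*(-1980) = 447 + 1980 = 2427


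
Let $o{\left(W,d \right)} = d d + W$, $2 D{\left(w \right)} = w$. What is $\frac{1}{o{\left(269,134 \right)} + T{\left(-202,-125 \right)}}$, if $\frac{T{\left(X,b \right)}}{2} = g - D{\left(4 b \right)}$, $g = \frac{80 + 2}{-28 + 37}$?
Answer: $\frac{9}{168689} \approx 5.3353 \cdot 10^{-5}$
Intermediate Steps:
$D{\left(w \right)} = \frac{w}{2}$
$g = \frac{82}{9} \approx 9.1111$
$o{\left(W,d \right)} = W + d^{2}$ ($o{\left(W,d \right)} = d^{2} + W = W + d^{2}$)
$T{\left(X,b \right)} = \frac{164}{9} - 4 b$ ($T{\left(X,b \right)} = 2 \left(\frac{82}{9} - \frac{4 b}{2}\right) = 2 \left(\frac{82}{9} - 2 b\right) = \frac{164}{9} - 4 b$)
$\frac{1}{o{\left(269,134 \right)} + T{\left(-202,-125 \right)}} = \frac{1}{\left(269 + 134^{2}\right) + \left(\frac{164}{9} - -500\right)} = \frac{1}{\left(269 + 17956\right) + \left(\frac{164}{9} + 500\right)} = \frac{1}{18225 + \frac{4664}{9}} = \frac{1}{\frac{168689}{9}} = \frac{9}{168689}$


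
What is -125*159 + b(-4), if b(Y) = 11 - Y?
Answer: -19860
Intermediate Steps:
-125*159 + b(-4) = -125*159 + (11 - 1*(-4)) = -19875 + (11 + 4) = -19875 + 15 = -19860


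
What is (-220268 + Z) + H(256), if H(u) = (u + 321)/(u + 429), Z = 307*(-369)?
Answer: -228481858/685 ≈ -3.3355e+5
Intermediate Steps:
Z = -113283
H(u) = (321 + u)/(429 + u)
(-220268 + Z) + H(256) = (-220268 - 113283) + (321 + 256)/(429 + 256) = -333551 + 577/685 = -228481858/685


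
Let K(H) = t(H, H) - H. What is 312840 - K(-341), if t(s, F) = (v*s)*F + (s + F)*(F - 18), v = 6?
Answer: -630025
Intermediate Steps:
t(s, F) = (-18 + F)*(F + s) + 6*F*s (t(s, F) = (6*s)*F + (s + F)*(F - 18) = 6*F*s + (F + s)*(-18 + F) = 6*F*s + (-18 + F)*(F + s) = (-18 + F)*(F + s) + 6*F*s)
K(H) = -37*H + 8*H² (K(H) = (H² - 18*H - 18*H + 7*H*H) - H = (H² - 18*H - 18*H + 7*H²) - H = (-36*H + 8*H²) - H = -37*H + 8*H²)
312840 - K(-341) = 312840 - (-341)*(-37 + 8*(-341)) = 312840 - (-341)*(-37 - 2728) = 312840 - (-341)*(-2765) = 312840 - 1*942865 = 312840 - 942865 = -630025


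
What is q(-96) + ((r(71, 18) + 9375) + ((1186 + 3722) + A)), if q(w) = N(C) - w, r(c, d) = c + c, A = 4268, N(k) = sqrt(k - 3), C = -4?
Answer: 18789 + I*sqrt(7) ≈ 18789.0 + 2.6458*I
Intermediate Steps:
N(k) = sqrt(-3 + k)
r(c, d) = 2*c
q(w) = -w + I*sqrt(7) (q(w) = sqrt(-3 - 4) - w = sqrt(-7) - w = I*sqrt(7) - w = -w + I*sqrt(7))
q(-96) + ((r(71, 18) + 9375) + ((1186 + 3722) + A)) = (-1*(-96) + I*sqrt(7)) + ((2*71 + 9375) + ((1186 + 3722) + 4268)) = (96 + I*sqrt(7)) + ((142 + 9375) + (4908 + 4268)) = (96 + I*sqrt(7)) + (9517 + 9176) = (96 + I*sqrt(7)) + 18693 = 18789 + I*sqrt(7)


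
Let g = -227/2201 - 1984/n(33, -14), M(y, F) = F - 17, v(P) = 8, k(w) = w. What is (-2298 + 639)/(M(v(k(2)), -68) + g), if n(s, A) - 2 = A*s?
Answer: 59988255/2921312 ≈ 20.535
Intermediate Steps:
n(s, A) = 2 + A*s
M(y, F) = -17 + F
g = 1065591/253115 (g = -227/2201 - 1984/(2 - 14*33) = -227*1/2201 - 1984/(2 - 462) = -227/2201 - 1984/(-460) = -227/2201 - 1984*(-1/460) = -227/2201 + 496/115 = 1065591/253115 ≈ 4.2099)
(-2298 + 639)/(M(v(k(2)), -68) + g) = (-2298 + 639)/((-17 - 68) + 1065591/253115) = -1659/(-85 + 1065591/253115) = -1659/(-20449184/253115) = -1659*(-253115/20449184) = 59988255/2921312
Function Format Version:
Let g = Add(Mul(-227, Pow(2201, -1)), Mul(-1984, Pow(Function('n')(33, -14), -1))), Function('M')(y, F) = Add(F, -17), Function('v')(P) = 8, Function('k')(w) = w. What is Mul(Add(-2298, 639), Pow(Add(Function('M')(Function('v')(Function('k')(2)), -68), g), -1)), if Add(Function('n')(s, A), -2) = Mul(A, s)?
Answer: Rational(59988255, 2921312) ≈ 20.535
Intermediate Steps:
Function('n')(s, A) = Add(2, Mul(A, s))
Function('M')(y, F) = Add(-17, F)
g = Rational(1065591, 253115) (g = Add(Mul(-227, Pow(2201, -1)), Mul(-1984, Pow(Add(2, Mul(-14, 33)), -1))) = Add(Mul(-227, Rational(1, 2201)), Mul(-1984, Pow(Add(2, -462), -1))) = Add(Rational(-227, 2201), Mul(-1984, Pow(-460, -1))) = Add(Rational(-227, 2201), Mul(-1984, Rational(-1, 460))) = Add(Rational(-227, 2201), Rational(496, 115)) = Rational(1065591, 253115) ≈ 4.2099)
Mul(Add(-2298, 639), Pow(Add(Function('M')(Function('v')(Function('k')(2)), -68), g), -1)) = Mul(Add(-2298, 639), Pow(Add(Add(-17, -68), Rational(1065591, 253115)), -1)) = Mul(-1659, Pow(Add(-85, Rational(1065591, 253115)), -1)) = Mul(-1659, Pow(Rational(-20449184, 253115), -1)) = Mul(-1659, Rational(-253115, 20449184)) = Rational(59988255, 2921312)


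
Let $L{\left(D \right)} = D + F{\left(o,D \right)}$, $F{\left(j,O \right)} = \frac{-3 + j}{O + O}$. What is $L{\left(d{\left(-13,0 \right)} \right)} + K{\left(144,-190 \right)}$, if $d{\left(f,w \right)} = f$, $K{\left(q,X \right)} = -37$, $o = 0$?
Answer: $- \frac{1297}{26} \approx -49.885$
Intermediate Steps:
$F{\left(j,O \right)} = \frac{-3 + j}{2 O}$
$L{\left(D \right)} = D - \frac{3}{2 D}$ ($L{\left(D \right)} = D + \frac{-3 + 0}{2 D} = D + \frac{1}{2} \frac{1}{D} \left(-3\right) = D - \frac{3}{2 D}$)
$L{\left(d{\left(-13,0 \right)} \right)} + K{\left(144,-190 \right)} = \left(-13 - \frac{3}{2 \left(-13\right)}\right) - 37 = \left(-13 - - \frac{3}{26}\right) - 37 = \left(-13 + \frac{3}{26}\right) - 37 = - \frac{335}{26} - 37 = - \frac{1297}{26}$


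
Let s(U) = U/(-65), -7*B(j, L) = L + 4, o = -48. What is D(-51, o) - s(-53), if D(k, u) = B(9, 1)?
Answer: -696/455 ≈ -1.5297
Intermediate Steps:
B(j, L) = -4/7 - L/7 (B(j, L) = -(L + 4)/7 = -(4 + L)/7 = -4/7 - L/7)
s(U) = -U/65 (s(U) = U*(-1/65) = -U/65)
D(k, u) = -5/7 (D(k, u) = -4/7 - 1/7*1 = -4/7 - 1/7 = -5/7)
D(-51, o) - s(-53) = -5/7 - (-1)*(-53)/65 = -5/7 - 1*53/65 = -5/7 - 53/65 = -696/455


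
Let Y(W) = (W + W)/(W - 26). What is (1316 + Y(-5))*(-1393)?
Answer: -56842758/31 ≈ -1.8336e+6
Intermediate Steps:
Y(W) = 2*W/(-26 + W) (Y(W) = (2*W)/(-26 + W) = 2*W/(-26 + W))
(1316 + Y(-5))*(-1393) = (1316 + 2*(-5)/(-26 - 5))*(-1393) = (1316 + 2*(-5)/(-31))*(-1393) = (1316 + 2*(-5)*(-1/31))*(-1393) = (1316 + 10/31)*(-1393) = (40806/31)*(-1393) = -56842758/31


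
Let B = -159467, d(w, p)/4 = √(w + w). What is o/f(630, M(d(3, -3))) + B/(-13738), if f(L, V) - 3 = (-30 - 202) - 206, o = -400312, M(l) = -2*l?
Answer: 5568854401/5976030 ≈ 931.87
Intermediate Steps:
d(w, p) = 4*√2*√w (d(w, p) = 4*√(w + w) = 4*√(2*w) = 4*(√2*√w) = 4*√2*√w)
f(L, V) = -435 (f(L, V) = 3 + ((-30 - 202) - 206) = 3 + (-232 - 206) = 3 - 438 = -435)
o/f(630, M(d(3, -3))) + B/(-13738) = -400312/(-435) - 159467/(-13738) = -400312*(-1/435) - 159467*(-1/13738) = 400312/435 + 159467/13738 = 5568854401/5976030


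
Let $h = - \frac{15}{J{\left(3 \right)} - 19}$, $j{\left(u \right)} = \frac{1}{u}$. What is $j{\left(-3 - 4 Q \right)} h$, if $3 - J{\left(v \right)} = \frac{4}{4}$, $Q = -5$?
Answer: $\frac{15}{289} \approx 0.051903$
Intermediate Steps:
$J{\left(v \right)} = 2$ ($J{\left(v \right)} = 3 - \frac{4}{4} = 3 - 4 \cdot \frac{1}{4} = 3 - 1 = 2$)
$h = \frac{15}{17}$ ($h = - \frac{15}{2 - 19} = - \frac{15}{-17} = \left(-15\right) \left(- \frac{1}{17}\right) = \frac{15}{17} \approx 0.88235$)
$j{\left(-3 - 4 Q \right)} h = \frac{1}{-3 - -20} \cdot \frac{15}{17} = \frac{1}{-3 + 20} \cdot \frac{15}{17} = \frac{1}{17} \cdot \frac{15}{17} = \frac{15}{289}$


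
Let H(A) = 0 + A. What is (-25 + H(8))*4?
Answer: -68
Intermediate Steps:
H(A) = A
(-25 + H(8))*4 = (-25 + 8)*4 = -17*4 = -68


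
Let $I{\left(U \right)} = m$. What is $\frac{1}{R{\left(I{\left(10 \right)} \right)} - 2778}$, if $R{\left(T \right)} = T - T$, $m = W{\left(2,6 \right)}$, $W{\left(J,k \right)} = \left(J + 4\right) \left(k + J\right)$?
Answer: $- \frac{1}{2778} \approx -0.00035997$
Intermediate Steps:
$W{\left(J,k \right)} = \left(4 + J\right) \left(J + k\right)$
$m = 48$ ($m = 2^{2} + 4 \cdot 2 + 4 \cdot 6 + 2 \cdot 6 = 4 + 8 + 24 + 12 = 48$)
$I{\left(U \right)} = 48$
$R{\left(T \right)} = 0$
$\frac{1}{R{\left(I{\left(10 \right)} \right)} - 2778} = \frac{1}{0 - 2778} = \frac{1}{-2778} = - \frac{1}{2778}$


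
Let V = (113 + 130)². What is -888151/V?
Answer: -888151/59049 ≈ -15.041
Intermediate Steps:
V = 59049 (V = 243² = 59049)
-888151/V = -888151/59049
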